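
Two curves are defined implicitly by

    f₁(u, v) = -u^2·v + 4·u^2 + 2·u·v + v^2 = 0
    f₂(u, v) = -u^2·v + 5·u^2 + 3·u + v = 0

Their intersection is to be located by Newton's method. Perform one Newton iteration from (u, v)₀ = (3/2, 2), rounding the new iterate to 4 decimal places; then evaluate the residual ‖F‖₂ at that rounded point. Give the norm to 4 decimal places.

4.2496

At (3/2, 2): F = (14.5000, 13.2500).
Jacobian J = [[-2·u·v + 8·u + 2·v, -u^2 + 2·u + 2·v], [-2·u·v + 10·u + 3, -u^2 + 1]].
At the point, J = [[10.0000, 4.7500], [12.0000, -1.2500]] (det J = -69.5000).
Solving J·Δ = −F gives Δ = (-1.1664, -0.5971).
Then the next iterate is (u, v)₁ = (0.3336, 1.4029).
Re-evaluating at (0.3336, 1.4029): F = (3.193172, 2.804018), so ‖F‖₂ = 4.2496.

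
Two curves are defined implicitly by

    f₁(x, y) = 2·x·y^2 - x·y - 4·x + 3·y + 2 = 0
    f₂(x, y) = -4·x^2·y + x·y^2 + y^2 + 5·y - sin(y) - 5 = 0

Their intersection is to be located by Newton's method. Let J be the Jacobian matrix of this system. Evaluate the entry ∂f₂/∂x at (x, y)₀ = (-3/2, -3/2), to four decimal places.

-15.7500

∂f₂/∂x = -8·x·y + y^2.
At (-3/2, -3/2) this is -15.7500.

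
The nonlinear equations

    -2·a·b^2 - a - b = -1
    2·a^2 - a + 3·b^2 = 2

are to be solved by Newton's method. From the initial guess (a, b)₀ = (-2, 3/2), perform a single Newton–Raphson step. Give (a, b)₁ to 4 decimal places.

(-0.6313, 1.2298)

At (-2, 3/2): F = (10.5000, 14.7500).
Jacobian J = [[-2·b^2 - 1, -4·a·b - 1], [4·a - 1, 6·b]].
At the point, J = [[-5.5000, 11.0000], [-9.0000, 9.0000]] (det J = 49.5000).
Solving J·Δ = −F gives Δ = (1.3687, -0.2702).
Then the next iterate is (a, b)₁ = (-0.6313, 1.2298).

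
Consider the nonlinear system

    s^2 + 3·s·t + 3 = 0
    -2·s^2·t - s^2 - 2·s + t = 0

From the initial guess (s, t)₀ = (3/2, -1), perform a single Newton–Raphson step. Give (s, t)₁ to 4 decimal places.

(2.6667, -1.1667)

At (3/2, -1): F = (0.7500, -1.7500).
Jacobian J = [[2·s + 3·t, 3·s], [-4·s·t - 2·s - 2, -2·s^2 + 1]].
At the point, J = [[0.0000, 4.5000], [1.0000, -3.5000]] (det J = -4.5000).
Solving J·Δ = −F gives Δ = (1.1667, -0.1667).
Then the next iterate is (s, t)₁ = (2.6667, -1.1667).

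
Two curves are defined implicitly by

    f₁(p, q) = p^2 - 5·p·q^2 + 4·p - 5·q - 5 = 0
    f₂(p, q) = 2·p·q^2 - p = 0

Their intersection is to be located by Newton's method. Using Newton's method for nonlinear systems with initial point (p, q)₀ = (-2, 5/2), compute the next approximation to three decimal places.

(-4.000, 0.200)

At (-2, 5/2): F = (41.000, -23.000).
Jacobian J = [[2·p - 5·q^2 + 4, -10·p·q - 5], [2·q^2 - 1, 4·p·q]].
At the point, J = [[-31.250, 45.000], [11.500, -20.000]] (det J = 107.500).
Solving J·Δ = −F gives Δ = (-2.000, -2.300).
Then the next iterate is (p, q)₁ = (-4.000, 0.200).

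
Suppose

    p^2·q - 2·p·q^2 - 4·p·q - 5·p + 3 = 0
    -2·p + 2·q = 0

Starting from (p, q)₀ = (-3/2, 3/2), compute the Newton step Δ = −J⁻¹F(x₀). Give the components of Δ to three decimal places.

(-8.045, -11.045)

At (-3/2, 3/2): F = (29.625, 6.000).
Jacobian J = [[2·p·q - 2·q^2 - 4·q - 5, p^2 - 4·p·q - 4·p], [-2, 2]].
At the point, J = [[-20.000, 17.250], [-2.000, 2.000]] (det J = -5.500).
Solving J·Δ = −F gives Δ = (-8.045, -11.045).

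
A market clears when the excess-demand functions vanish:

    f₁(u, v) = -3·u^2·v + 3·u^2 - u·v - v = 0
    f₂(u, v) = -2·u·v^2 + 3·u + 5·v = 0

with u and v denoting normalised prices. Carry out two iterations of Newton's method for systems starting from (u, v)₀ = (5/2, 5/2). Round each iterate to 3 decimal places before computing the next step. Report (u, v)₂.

(27.112, -77.276)

At (5/2, 5/2): F = (-36.875, -11.250).
Jacobian J = [[-6·u·v + 6·u - v, -3·u^2 - u - 1], [-2·v^2 + 3, -4·u·v + 5]].
At the point, J = [[-25.000, -22.250], [-9.500, -20.000]] (det J = 288.625).
Solving J·Δ = −F gives Δ = (-1.688, 0.239).
Then the next iterate is (u, v)₁ = (0.812, 2.739).
Round to (0.812, 2.739) and repeat: F = (-8.40287, 3.94756), J = [[-11.21141, -3.79003], [-12.00424, -3.89627]].
Δ = (26.300, -80.015), so (u, v)₂ = (27.112, -77.276).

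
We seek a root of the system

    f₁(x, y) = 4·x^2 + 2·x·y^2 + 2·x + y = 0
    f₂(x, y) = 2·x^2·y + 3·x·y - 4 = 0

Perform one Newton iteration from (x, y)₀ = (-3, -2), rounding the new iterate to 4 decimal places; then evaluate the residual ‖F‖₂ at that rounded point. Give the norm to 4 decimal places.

7.0446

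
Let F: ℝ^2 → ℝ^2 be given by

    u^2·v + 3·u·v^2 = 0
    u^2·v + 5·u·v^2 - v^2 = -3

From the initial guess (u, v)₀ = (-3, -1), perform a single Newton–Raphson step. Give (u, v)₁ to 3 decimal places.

(-1.000, -1.000)

At (-3, -1): F = (-18.000, -22.000).
Jacobian J = [[2·u·v + 3·v^2, u^2 + 6·u·v], [2·u·v + 5·v^2, u^2 + 10·u·v - 2·v]].
At the point, J = [[9.000, 27.000], [11.000, 41.000]] (det J = 72.000).
Solving J·Δ = −F gives Δ = (2.000, 0.000).
Then the next iterate is (u, v)₁ = (-1.000, -1.000).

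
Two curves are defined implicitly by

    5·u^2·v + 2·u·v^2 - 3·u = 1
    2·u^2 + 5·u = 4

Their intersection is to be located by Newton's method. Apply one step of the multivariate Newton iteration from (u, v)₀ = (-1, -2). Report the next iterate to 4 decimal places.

(6.0000, -14.2308)

At (-1, -2): F = (-16.0000, -7.0000).
Jacobian J = [[10·u·v + 2·v^2 - 3, 5·u^2 + 4·u·v], [4·u + 5, 0]].
At the point, J = [[25.0000, 13.0000], [1.0000, 0.0000]] (det J = -13.0000).
Solving J·Δ = −F gives Δ = (7.0000, -12.2308).
Then the next iterate is (u, v)₁ = (6.0000, -14.2308).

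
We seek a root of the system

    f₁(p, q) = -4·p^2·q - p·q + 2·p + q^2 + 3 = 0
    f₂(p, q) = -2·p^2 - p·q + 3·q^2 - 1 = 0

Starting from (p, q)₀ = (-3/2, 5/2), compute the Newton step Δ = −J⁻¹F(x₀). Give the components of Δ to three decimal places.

(0.330, -1.100)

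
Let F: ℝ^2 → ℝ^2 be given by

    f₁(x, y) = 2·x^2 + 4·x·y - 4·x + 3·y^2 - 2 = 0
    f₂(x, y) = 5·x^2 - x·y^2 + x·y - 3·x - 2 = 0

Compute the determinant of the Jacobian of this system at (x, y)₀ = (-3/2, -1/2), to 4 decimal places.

-132.7500

J = [[4·x + 4·y - 4, 4·x + 6·y], [10·x - y^2 + y - 3, -2·x·y + x]].
At the point, J = [[-12.0000, -9.0000], [-18.7500, -3.0000]].
det J = -132.7500.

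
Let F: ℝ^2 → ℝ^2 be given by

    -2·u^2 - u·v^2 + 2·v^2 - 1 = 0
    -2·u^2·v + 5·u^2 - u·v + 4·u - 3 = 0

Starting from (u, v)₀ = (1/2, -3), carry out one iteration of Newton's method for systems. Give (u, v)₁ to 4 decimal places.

(0.4003, -1.5448)

At (1/2, -3): F = (12.0000, 3.2500).
Jacobian J = [[-4·u - v^2, -2·u·v + 4·v], [-4·u·v + 10·u - v + 4, -2·u^2 - u]].
At the point, J = [[-11.0000, -9.0000], [18.0000, -1.0000]] (det J = 173.0000).
Solving J·Δ = −F gives Δ = (-0.0997, 1.4552).
Then the next iterate is (u, v)₁ = (0.4003, -1.5448).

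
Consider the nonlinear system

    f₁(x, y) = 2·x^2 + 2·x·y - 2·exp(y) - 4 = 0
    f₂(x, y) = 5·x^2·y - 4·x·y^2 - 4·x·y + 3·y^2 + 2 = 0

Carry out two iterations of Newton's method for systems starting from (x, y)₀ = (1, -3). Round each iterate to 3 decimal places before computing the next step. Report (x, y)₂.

At (1, -3): F = (-8.09957, -10.000).
Jacobian J = [[4·x + 2·y, 2·x - 2·exp(y)], [10·x·y - 4·y^2 - 4·y, 5·x^2 - 8·x·y - 4·x + 6·y]].
At the point, J = [[-2.000, 1.90043], [-54.000, 7.000]] (det J = 88.62300).
Solving J·Δ = −F gives Δ = (0.425, 4.710).
Then the next iterate is (x, y)₁ = (1.425, 1.710).
Round to (1.425, 1.710) and repeat: F = (-6.12317, 1.71977), J = [[9.120, -8.20792], [5.83110, -4.78087]].
Δ = (-10.186, -12.064), so (x, y)₂ = (-8.761, -10.354).

(-8.761, -10.354)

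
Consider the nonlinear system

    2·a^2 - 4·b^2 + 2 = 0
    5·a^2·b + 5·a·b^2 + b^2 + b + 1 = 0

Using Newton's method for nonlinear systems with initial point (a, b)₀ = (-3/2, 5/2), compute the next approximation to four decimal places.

At (-3/2, 5/2): F = (-18.5000, -9.0000).
Jacobian J = [[4·a, -8·b], [10·a·b + 5·b^2, 5·a^2 + 10·a·b + 2·b + 1]].
At the point, J = [[-6.0000, -20.0000], [-6.2500, -20.2500]] (det J = -3.5000).
Solving J·Δ = −F gives Δ = (55.6071, -17.6071).
Then the next iterate is (a, b)₁ = (54.1071, -15.1071).

(54.1071, -15.1071)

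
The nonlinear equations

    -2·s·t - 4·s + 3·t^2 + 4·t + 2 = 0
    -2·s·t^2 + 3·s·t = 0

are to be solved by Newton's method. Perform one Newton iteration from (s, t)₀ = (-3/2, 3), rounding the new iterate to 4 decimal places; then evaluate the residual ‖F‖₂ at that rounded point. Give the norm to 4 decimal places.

37.2664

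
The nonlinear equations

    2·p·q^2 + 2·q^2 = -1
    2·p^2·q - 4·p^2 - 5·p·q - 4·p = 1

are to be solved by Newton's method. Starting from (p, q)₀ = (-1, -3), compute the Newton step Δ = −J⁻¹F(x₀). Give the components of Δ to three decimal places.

(-0.056, 3.389)

At (-1, -3): F = (1.000, -22.000).
Jacobian J = [[2·q^2, 4·p·q + 4·q], [4·p·q - 8·p - 5·q - 4, 2·p^2 - 5·p]].
At the point, J = [[18.000, 0.000], [31.000, 7.000]] (det J = 126.000).
Solving J·Δ = −F gives Δ = (-0.056, 3.389).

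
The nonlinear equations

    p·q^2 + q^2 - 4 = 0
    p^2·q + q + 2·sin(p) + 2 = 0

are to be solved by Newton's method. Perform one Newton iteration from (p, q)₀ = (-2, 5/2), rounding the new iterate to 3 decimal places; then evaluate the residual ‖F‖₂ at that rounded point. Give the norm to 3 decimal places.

At (-2, 5/2): F = (-10.250, 12.68141).
Jacobian J = [[q^2, 2·p·q + 2·q], [2·p·q + 2·cos(p), p^2 + 1]].
At the point, J = [[6.250, -5.000], [-10.83229, 5.000]] (det J = -22.91147).
Solving J·Δ = −F gives Δ = (0.531, -1.387).
Then the next iterate is (p, q)₁ = (-1.469, 1.113).
Re-evaluating at (-1.469, 1.113): F = (-4.58098, 3.52516), so ‖F‖₂ = 5.780.

5.780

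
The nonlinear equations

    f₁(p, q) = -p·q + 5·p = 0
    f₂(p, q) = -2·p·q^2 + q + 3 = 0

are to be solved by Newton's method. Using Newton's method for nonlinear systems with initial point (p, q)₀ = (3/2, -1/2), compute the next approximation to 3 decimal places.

(-0.176, -1.147)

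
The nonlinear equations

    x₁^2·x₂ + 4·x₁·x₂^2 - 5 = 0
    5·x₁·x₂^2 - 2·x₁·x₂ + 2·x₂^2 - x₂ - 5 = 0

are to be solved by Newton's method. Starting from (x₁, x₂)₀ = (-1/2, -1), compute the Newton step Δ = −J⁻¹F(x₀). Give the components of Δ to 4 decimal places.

(0.6515, 0.9394)

At (-1/2, -1): F = (-7.2500, -5.5000).
Jacobian J = [[2·x₁·x₂ + 4·x₂^2, x₁^2 + 8·x₁·x₂], [5·x₂^2 - 2·x₂, 10·x₁·x₂ - 2·x₁ + 4·x₂ - 1]].
At the point, J = [[5.0000, 4.2500], [7.0000, 1.0000]] (det J = -24.7500).
Solving J·Δ = −F gives Δ = (0.6515, 0.9394).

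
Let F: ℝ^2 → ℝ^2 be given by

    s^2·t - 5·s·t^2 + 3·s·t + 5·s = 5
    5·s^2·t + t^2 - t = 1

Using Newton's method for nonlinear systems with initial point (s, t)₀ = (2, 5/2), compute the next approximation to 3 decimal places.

(1.257, 1.850)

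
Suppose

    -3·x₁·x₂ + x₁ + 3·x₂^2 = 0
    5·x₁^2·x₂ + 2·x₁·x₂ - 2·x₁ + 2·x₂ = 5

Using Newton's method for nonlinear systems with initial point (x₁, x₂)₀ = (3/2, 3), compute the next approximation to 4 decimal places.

(1.1129, 1.6595)

At (3/2, 3): F = (15.0000, 40.7500).
Jacobian J = [[-3·x₂ + 1, -3·x₁ + 6·x₂], [10·x₁·x₂ + 2·x₂ - 2, 5·x₁^2 + 2·x₁ + 2]].
At the point, J = [[-8.0000, 13.5000], [49.0000, 16.2500]] (det J = -791.5000).
Solving J·Δ = −F gives Δ = (-0.3871, -1.3405).
Then the next iterate is (x₁, x₂)₁ = (1.1129, 1.6595).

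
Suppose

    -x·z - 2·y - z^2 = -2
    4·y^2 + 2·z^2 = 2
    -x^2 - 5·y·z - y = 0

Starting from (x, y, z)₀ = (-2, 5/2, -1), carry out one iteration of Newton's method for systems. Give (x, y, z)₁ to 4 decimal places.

(-0.5690, 1.3649, -0.4253)

At (-2, 5/2, -1): F = (-6.0000, 25.0000, 6.0000).
Jacobian J = [[-z, -2, -x - 2·z], [0, 8·y, 4·z], [-2·x, -5·z - 1, -5·y]].
At the point, J = [[1.0000, -2.0000, 4.0000], [0.0000, 20.0000, -4.0000], [4.0000, 4.0000, -12.5000]] (det J = -522.0000).
Solving J·Δ = −F gives Δ = (1.4310, -1.1351, 0.5747).
Then the next iterate is (x, y, z)₁ = (-0.5690, 1.3649, -0.4253).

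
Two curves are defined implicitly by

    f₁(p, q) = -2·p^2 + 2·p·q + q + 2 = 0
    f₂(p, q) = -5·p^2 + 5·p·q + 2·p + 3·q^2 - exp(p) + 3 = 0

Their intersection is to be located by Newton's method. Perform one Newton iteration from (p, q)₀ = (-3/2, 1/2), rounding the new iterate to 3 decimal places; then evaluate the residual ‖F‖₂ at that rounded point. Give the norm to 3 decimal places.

At (-3/2, 1/2): F = (-3.500, -14.47313).
Jacobian J = [[-4·p + 2·q, 2·p + 1], [-10·p + 5·q - exp(p) + 2, 5·p + 6·q]].
At the point, J = [[7.000, -2.000], [19.27687, -4.500]] (det J = 7.05374).
Solving J·Δ = −F gives Δ = (1.871, 4.798).
Then the next iterate is (p, q)₁ = (0.371, 5.298).
Re-evaluating at (0.371, 5.298): F = (10.95383, 95.63881), so ‖F‖₂ = 96.264.

96.264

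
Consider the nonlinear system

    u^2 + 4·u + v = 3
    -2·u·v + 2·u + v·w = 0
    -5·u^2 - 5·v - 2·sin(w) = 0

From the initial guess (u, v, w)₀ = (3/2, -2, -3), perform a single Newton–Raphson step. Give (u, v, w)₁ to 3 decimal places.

At (3/2, -2, -3): F = (3.250, 15.000, -0.96776).
Jacobian J = [[2·u + 4, 1, 0], [-2·v + 2, -2·u + w, v], [-10·u, -5, -2·cos(w)]].
At the point, J = [[7.000, 1.000, 0.000], [6.000, -6.000, -2.000], [-15.000, -5.000, 1.97998]] (det J = -135.03928).
Solving J·Δ = −F gives Δ = (-0.732, 1.875, -0.322).
Then the next iterate is (u, v, w)₁ = (0.768, -0.125, -3.322).

(0.768, -0.125, -3.322)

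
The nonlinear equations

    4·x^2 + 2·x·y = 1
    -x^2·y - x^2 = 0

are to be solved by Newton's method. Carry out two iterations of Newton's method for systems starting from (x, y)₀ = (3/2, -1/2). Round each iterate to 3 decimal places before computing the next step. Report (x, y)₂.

(0.803, -0.890)

At (3/2, -1/2): F = (6.500, -1.125).
Jacobian J = [[8·x + 2·y, 2·x], [-2·x·y - 2·x, -x^2]].
At the point, J = [[11.000, 3.000], [-1.500, -2.250]] (det J = -20.250).
Solving J·Δ = −F gives Δ = (-0.556, -0.130).
Then the next iterate is (x, y)₁ = (0.944, -0.630).
Round to (0.944, -0.630) and repeat: F = (1.37510, -0.32972), J = [[6.292, 1.888], [-0.69856, -0.89114]].
Δ = (-0.141, -0.260), so (x, y)₂ = (0.803, -0.890).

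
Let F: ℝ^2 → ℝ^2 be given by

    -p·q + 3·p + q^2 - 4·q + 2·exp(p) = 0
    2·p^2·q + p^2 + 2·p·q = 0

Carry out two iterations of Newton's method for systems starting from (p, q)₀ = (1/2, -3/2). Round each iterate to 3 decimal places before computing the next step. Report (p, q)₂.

At (1/2, -3/2): F = (13.79744, -2.000).
Jacobian J = [[-q + 2·exp(p) + 3, -p + 2·q - 4], [4·p·q + 2·p + 2·q, 2·p^2 + 2·p]].
At the point, J = [[7.79744, -7.500], [-5.000, 1.500]] (det J = -25.80384).
Solving J·Δ = −F gives Δ = (0.221, 2.069).
Then the next iterate is (p, q)₁ = (0.721, 0.569).
Round to (0.721, 0.569) and repeat: F = (3.91349, 1.93192), J = [[6.54398, -3.583], [4.22100, 2.48168]].
Δ = (-0.530, 0.124), so (p, q)₂ = (0.191, 0.693).

(0.191, 0.693)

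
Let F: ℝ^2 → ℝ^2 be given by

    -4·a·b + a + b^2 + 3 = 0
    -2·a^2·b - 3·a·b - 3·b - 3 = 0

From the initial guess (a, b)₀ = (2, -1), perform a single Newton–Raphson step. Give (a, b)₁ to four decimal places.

(5.9200, 2.3600)

At (2, -1): F = (14.0000, 14.0000).
Jacobian J = [[-4·b + 1, -4·a + 2·b], [-4·a·b - 3·b, -2·a^2 - 3·a - 3]].
At the point, J = [[5.0000, -10.0000], [11.0000, -17.0000]] (det J = 25.0000).
Solving J·Δ = −F gives Δ = (3.9200, 3.3600).
Then the next iterate is (a, b)₁ = (5.9200, 2.3600).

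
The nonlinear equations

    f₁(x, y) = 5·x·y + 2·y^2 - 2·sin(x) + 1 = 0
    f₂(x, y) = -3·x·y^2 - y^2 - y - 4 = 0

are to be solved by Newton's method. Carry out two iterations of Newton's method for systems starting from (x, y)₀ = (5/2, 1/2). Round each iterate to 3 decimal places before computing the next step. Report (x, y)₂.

(-7.059, 0.035)

At (5/2, 1/2): F = (6.55306, -6.625).
Jacobian J = [[5·y - 2·cos(x), 5·x + 4·y], [-3·y^2, -6·x·y - 2·y - 1]].
At the point, J = [[4.10229, 14.500], [-0.750, -9.500]] (det J = -28.09673).
Solving J·Δ = −F gives Δ = (1.203, -0.792).
Then the next iterate is (x, y)₁ = (3.703, -0.292).
Round to (3.703, -0.292) and repeat: F = (-3.17110, -4.74046), J = [[0.23301, 17.347], [-0.25579, 6.07166]].
Δ = (-10.762, 0.327), so (x, y)₂ = (-7.059, 0.035).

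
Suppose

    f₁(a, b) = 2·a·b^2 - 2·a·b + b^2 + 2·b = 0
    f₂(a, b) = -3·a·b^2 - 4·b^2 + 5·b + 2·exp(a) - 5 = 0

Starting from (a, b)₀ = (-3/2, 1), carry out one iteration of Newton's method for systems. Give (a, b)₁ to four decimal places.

At (-3/2, 1): F = (3.0000, 0.946260).
Jacobian J = [[2·b^2 - 2·b, 4·a·b - 2·a + 2·b + 2], [-3·b^2 + 2·exp(a), -6·a·b - 8·b + 5]].
At the point, J = [[0.0000, 1.0000], [-2.553740, 6.0000]] (det J = 2.553740).
Solving J·Δ = −F gives Δ = (-6.6779, -3.0000).
Then the next iterate is (a, b)₁ = (-8.1779, -2.0000).

(-8.1779, -2.0000)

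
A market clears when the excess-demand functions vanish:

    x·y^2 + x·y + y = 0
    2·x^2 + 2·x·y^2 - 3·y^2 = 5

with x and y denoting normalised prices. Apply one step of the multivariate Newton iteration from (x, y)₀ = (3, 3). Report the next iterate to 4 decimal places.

(2.5991, 1.4459)

At (3, 3): F = (39.0000, 40.0000).
Jacobian J = [[y^2 + y, 2·x·y + x + 1], [4·x + 2·y^2, 4·x·y - 6·y]].
At the point, J = [[12.0000, 22.0000], [30.0000, 18.0000]] (det J = -444.0000).
Solving J·Δ = −F gives Δ = (-0.4009, -1.5541).
Then the next iterate is (x, y)₁ = (2.5991, 1.4459).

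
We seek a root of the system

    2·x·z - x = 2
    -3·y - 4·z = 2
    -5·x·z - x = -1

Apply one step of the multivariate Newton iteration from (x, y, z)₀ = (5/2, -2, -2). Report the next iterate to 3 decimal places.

At (5/2, -2, -2): F = (-14.500, 12.000, 23.500).
Jacobian J = [[2·z - 1, 0, 2·x], [0, -3, -4], [-5·z - 1, 0, -5·x]].
At the point, J = [[-5.000, 0.000, 5.000], [0.000, -3.000, -4.000], [9.000, 0.000, -12.500]] (det J = -52.500).
Solving J·Δ = −F gives Δ = (-3.643, 4.990, -0.743).
Then the next iterate is (x, y, z)₁ = (-1.143, 2.990, -2.743).

(-1.143, 2.990, -2.743)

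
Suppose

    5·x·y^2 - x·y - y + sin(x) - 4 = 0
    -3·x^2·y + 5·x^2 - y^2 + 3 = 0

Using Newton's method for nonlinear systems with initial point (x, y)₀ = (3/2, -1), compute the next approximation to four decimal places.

At (3/2, -1): F = (6.997495, 20.0000).
Jacobian J = [[5·y^2 - y + cos(x), 10·x·y - x - 1], [-6·x·y + 10·x, -3·x^2 - 2·y]].
At the point, J = [[6.070737, -17.5000], [24.0000, -4.7500]] (det J = 391.163998).
Solving J·Δ = −F gives Δ = (-0.8098, 0.1189).
Then the next iterate is (x, y)₁ = (0.6902, -0.8811).

(0.6902, -0.8811)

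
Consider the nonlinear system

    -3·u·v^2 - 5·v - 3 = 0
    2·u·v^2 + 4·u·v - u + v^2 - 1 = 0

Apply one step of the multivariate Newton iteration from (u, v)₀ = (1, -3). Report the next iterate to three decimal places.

(0.869, -2.118)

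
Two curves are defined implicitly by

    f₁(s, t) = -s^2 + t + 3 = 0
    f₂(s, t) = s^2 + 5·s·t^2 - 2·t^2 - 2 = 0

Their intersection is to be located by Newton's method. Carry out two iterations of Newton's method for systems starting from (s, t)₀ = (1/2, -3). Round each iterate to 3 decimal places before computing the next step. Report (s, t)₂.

(0.446, -2.801)

At (1/2, -3): F = (-0.250, 2.750).
Jacobian J = [[-2·s, 1], [2·s + 5·t^2, 10·s·t - 4·t]].
At the point, J = [[-1.000, 1.000], [46.000, -3.000]] (det J = -43.000).
Solving J·Δ = −F gives Δ = (-0.047, 0.203).
Then the next iterate is (s, t)₁ = (0.453, -2.797).
Round to (0.453, -2.797) and repeat: F = (-0.00221, 0.27836), J = [[-0.906, 1.000], [40.02205, -1.48241]].
Δ = (-0.007, -0.004), so (s, t)₂ = (0.446, -2.801).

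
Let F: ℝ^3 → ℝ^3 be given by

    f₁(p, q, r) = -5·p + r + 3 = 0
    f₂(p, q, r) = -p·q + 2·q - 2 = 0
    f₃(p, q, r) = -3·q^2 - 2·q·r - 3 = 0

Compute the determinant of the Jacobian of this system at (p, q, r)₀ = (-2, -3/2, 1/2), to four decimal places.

-48.0000

J = [[-5, 0, 1], [-q, -p + 2, 0], [0, -6·q - 2·r, -2·q]].
At the point, J = [[-5.0000, 0.0000, 1.0000], [1.5000, 4.0000, 0.0000], [0.0000, 8.0000, 3.0000]].
det J = -48.0000.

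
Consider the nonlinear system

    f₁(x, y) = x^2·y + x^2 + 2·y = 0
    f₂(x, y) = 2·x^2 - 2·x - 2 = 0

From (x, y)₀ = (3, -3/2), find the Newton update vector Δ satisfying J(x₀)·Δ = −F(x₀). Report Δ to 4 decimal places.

(-1.0000, 0.4091)

At (3, -3/2): F = (-7.5000, 10.0000).
Jacobian J = [[2·x·y + 2·x, x^2 + 2], [4·x - 2, 0]].
At the point, J = [[-3.0000, 11.0000], [10.0000, 0.0000]] (det J = -110.0000).
Solving J·Δ = −F gives Δ = (-1.0000, 0.4091).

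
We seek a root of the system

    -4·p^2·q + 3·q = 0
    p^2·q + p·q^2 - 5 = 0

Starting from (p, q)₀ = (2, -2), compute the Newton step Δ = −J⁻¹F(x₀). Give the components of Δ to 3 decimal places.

(-0.939, -0.311)

At (2, -2): F = (26.000, -5.000).
Jacobian J = [[-8·p·q, -4·p^2 + 3], [2·p·q + q^2, p^2 + 2·p·q]].
At the point, J = [[32.000, -13.000], [-4.000, -4.000]] (det J = -180.000).
Solving J·Δ = −F gives Δ = (-0.939, -0.311).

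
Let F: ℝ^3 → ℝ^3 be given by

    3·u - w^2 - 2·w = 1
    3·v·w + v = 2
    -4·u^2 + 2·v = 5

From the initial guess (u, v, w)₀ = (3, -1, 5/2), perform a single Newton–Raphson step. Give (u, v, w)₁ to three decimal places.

At (3, -1, 5/2): F = (-3.250, -10.500, -43.000).
Jacobian J = [[3, 0, -2·w - 2], [0, 3·w + 1, 3·v], [-8·u, 2, 0]].
At the point, J = [[3.000, 0.000, -7.000], [0.000, 8.500, -3.000], [-24.000, 2.000, 0.000]] (det J = -1410.000).
Solving J·Δ = −F gives Δ = (-1.724, 0.811, -1.203).
Then the next iterate is (u, v, w)₁ = (1.276, -0.189, 1.297).

(1.276, -0.189, 1.297)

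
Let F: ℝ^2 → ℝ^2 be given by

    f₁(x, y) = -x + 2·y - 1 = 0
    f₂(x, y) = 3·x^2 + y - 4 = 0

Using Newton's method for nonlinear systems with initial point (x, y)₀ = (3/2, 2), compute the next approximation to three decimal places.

(1.079, 1.039)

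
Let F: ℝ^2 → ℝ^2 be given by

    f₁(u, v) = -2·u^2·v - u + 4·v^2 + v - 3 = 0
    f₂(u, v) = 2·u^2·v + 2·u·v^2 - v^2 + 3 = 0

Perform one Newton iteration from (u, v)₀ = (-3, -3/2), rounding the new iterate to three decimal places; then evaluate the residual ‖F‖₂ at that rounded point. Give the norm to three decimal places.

At (-3, -3/2): F = (34.500, -39.750).
Jacobian J = [[-4·u·v - 1, -2·u^2 + 8·v + 1], [4·u·v + 2·v^2, 2·u^2 + 4·u·v - 2·v]].
At the point, J = [[-19.000, -29.000], [22.500, 39.000]] (det J = -88.500).
Solving J·Δ = −F gives Δ = (2.178, -0.237).
Then the next iterate is (u, v)₁ = (-0.822, -1.737).
Re-evaluating at (-0.822, -1.737): F = (10.50100, -7.32472), so ‖F‖₂ = 12.803.

12.803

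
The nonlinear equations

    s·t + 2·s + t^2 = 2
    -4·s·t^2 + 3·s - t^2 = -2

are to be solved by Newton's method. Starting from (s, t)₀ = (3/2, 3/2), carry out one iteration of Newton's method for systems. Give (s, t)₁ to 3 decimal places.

At (3/2, 3/2): F = (5.500, -9.250).
Jacobian J = [[t + 2, s + 2·t], [-4·t^2 + 3, -8·s·t - 2·t]].
At the point, J = [[3.500, 4.500], [-6.000, -21.000]] (det J = -46.500).
Solving J·Δ = −F gives Δ = (-1.589, 0.013).
Then the next iterate is (s, t)₁ = (-0.089, 1.513).

(-0.089, 1.513)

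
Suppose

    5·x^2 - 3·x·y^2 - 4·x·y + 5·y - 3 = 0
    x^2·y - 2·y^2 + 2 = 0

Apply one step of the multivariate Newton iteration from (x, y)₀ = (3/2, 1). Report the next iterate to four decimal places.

At (3/2, 1): F = (2.7500, 2.2500).
Jacobian J = [[10·x - 3·y^2 - 4·y, -6·x·y - 4·x + 5], [2·x·y, x^2 - 4·y]].
At the point, J = [[8.0000, -10.0000], [3.0000, -1.7500]] (det J = 16.0000).
Solving J·Δ = −F gives Δ = (-1.1055, -0.6094).
Then the next iterate is (x, y)₁ = (0.3945, 0.3906).

(0.3945, 0.3906)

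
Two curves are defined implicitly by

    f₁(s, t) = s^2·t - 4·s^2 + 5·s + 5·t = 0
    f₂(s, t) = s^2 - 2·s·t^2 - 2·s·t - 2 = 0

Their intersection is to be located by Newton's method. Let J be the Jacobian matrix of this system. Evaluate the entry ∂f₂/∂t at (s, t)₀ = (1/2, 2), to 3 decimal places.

∂f₂/∂t = -4·s·t - 2·s.
At (1/2, 2) this is -5.000.

-5.000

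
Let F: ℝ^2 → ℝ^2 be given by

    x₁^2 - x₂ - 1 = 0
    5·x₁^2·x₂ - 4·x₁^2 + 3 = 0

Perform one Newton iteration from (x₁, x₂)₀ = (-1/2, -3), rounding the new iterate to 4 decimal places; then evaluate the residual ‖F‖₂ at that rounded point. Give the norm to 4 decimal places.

At (-1/2, -3): F = (2.2500, -1.7500).
Jacobian J = [[2·x₁, -1], [10·x₁·x₂ - 8·x₁, 5·x₁^2]].
At the point, J = [[-1.0000, -1.0000], [19.0000, 1.2500]] (det J = 17.7500).
Solving J·Δ = −F gives Δ = (-0.0599, 2.3099).
Then the next iterate is (x₁, x₂)₁ = (-0.5599, -0.6901).
Re-evaluating at (-0.5599, -0.6901): F = (0.003588, 0.664358), so ‖F‖₂ = 0.6644.

0.6644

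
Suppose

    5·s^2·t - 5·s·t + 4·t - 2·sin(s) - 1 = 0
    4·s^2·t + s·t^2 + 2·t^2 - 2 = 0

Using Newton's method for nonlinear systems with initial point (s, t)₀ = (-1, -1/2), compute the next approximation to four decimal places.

(-0.1663, -0.4310)

At (-1, -1/2): F = (-6.317058, -3.7500).
Jacobian J = [[10·s·t - 5·t - 2·cos(s), 5·s^2 - 5·s + 4], [8·s·t + t^2, 4·s^2 + 2·s·t + 4·t]].
At the point, J = [[6.419395, 14.0000], [4.2500, 3.0000]] (det J = -40.241814).
Solving J·Δ = −F gives Δ = (0.8337, 0.0690).
Then the next iterate is (s, t)₁ = (-0.1663, -0.4310).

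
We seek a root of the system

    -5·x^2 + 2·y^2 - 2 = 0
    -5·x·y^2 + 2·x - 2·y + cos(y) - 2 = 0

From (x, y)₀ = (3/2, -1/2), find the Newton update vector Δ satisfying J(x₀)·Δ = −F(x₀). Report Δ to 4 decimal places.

(-0.8417, -0.0621)

At (3/2, -1/2): F = (-12.7500, 1.002583).
Jacobian J = [[-10·x, 4·y], [-5·y^2 + 2, -10·x·y - sin(y) - 2]].
At the point, J = [[-15.0000, -2.0000], [0.7500, 5.979426]] (det J = -88.191383).
Solving J·Δ = −F gives Δ = (-0.8417, -0.0621).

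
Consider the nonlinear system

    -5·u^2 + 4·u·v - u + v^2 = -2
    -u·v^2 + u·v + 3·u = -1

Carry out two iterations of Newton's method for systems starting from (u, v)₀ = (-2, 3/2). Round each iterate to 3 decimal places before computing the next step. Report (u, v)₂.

(-0.612, 1.769)

At (-2, 3/2): F = (-25.750, -3.500).
Jacobian J = [[-10·u + 4·v - 1, 4·u + 2·v], [-v^2 + v + 3, -2·u·v + u]].
At the point, J = [[25.000, -5.000], [2.250, 4.000]] (det J = 111.250).
Solving J·Δ = −F gives Δ = (1.083, 0.266).
Then the next iterate is (u, v)₁ = (-0.917, 1.766).
Round to (-0.917, 1.766) and repeat: F = (-4.64638, -0.51052), J = [[15.234, -0.136], [1.64724, 2.32184]].
Δ = (0.305, 0.003), so (u, v)₂ = (-0.612, 1.769).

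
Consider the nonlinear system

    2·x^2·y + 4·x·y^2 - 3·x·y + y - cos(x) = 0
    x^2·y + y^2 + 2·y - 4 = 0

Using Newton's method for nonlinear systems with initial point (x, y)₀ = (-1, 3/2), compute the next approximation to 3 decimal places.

(-0.586, 1.249)

At (-1, 3/2): F = (-0.54030, 2.750).
Jacobian J = [[4·x·y + 4·y^2 - 3·y + sin(x), 2·x^2 + 8·x·y - 3·x + 1], [2·x·y, x^2 + 2·y + 2]].
At the point, J = [[-2.34147, -6.000], [-3.000, 6.000]] (det J = -32.04883).
Solving J·Δ = −F gives Δ = (0.414, -0.251).
Then the next iterate is (x, y)₁ = (-0.586, 1.249).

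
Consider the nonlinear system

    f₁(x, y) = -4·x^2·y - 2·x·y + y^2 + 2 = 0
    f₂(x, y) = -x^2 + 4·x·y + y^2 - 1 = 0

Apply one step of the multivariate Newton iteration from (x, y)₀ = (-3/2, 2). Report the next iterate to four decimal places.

(-2.0833, -6.8333)

At (-3/2, 2): F = (-6.0000, -11.2500).
Jacobian J = [[-8·x·y - 2·y, -4·x^2 - 2·x + 2·y], [-2·x + 4·y, 4·x + 2·y]].
At the point, J = [[20.0000, -2.0000], [11.0000, -2.0000]] (det J = -18.0000).
Solving J·Δ = −F gives Δ = (-0.5833, -8.8333).
Then the next iterate is (x, y)₁ = (-2.0833, -6.8333).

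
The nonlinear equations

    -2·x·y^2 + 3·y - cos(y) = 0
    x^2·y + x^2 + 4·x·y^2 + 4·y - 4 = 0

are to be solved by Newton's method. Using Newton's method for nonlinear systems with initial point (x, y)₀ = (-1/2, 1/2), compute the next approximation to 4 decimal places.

(-10.8002, -0.8445)

At (-1/2, 1/2): F = (0.872417, -2.1250).
Jacobian J = [[-2·y^2, -4·x·y + sin(y) + 3], [2·x·y + 2·x + 4·y^2, x^2 + 8·x·y + 4]].
At the point, J = [[-0.5000, 4.479426], [-0.5000, 2.2500]] (det J = 1.114713).
Solving J·Δ = −F gives Δ = (-10.3002, -1.3445).
Then the next iterate is (x, y)₁ = (-10.8002, -0.8445).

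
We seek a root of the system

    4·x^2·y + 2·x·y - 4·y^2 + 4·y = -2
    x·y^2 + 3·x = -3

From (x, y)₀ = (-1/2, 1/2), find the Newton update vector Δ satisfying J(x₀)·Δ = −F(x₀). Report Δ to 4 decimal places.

At (-1/2, 1/2): F = (3.0000, 1.3750).
Jacobian J = [[8·x·y + 2·y, 4·x^2 + 2·x - 8·y + 4], [y^2 + 3, 2·x·y]].
At the point, J = [[-1.0000, 0.0000], [3.2500, -0.5000]] (det J = 0.5000).
Solving J·Δ = −F gives Δ = (3.0000, 22.2500).

(3.0000, 22.2500)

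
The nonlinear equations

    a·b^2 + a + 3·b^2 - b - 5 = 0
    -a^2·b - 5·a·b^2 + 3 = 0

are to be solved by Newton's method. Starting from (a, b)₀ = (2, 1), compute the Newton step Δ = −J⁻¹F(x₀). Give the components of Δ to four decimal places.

At (2, 1): F = (1.0000, -11.0000).
Jacobian J = [[b^2 + 1, 2·a·b + 6·b - 1], [-2·a·b - 5·b^2, -a^2 - 10·a·b]].
At the point, J = [[2.0000, 9.0000], [-9.0000, -24.0000]] (det J = 33.0000).
Solving J·Δ = −F gives Δ = (-2.2727, 0.3939).

(-2.2727, 0.3939)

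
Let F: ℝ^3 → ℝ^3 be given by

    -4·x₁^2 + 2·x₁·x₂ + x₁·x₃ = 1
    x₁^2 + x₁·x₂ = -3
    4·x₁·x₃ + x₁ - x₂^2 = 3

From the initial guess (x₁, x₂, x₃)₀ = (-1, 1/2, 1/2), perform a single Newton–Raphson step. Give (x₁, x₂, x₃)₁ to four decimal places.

At (-1, 1/2, 1/2): F = (-6.5000, 3.5000, -6.2500).
Jacobian J = [[-8·x₁ + 2·x₂ + x₃, 2·x₁, x₁], [2·x₁ + x₂, x₁, 0], [4·x₃ + 1, -2·x₂, 4·x₁]].
At the point, J = [[9.5000, -2.0000, -1.0000], [-1.5000, -1.0000, 0.0000], [3.0000, -1.0000, -4.0000]] (det J = 45.5000).
Solving J·Δ = −F gives Δ = (0.9725, 2.0412, -1.3434).
Then the next iterate is (x₁, x₂, x₃)₁ = (-0.0275, 2.5412, -0.8434).

(-0.0275, 2.5412, -0.8434)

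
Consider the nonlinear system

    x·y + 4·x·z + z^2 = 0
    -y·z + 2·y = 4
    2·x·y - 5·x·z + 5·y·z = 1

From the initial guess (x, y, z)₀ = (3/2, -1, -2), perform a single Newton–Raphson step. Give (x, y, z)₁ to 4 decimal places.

(0.8015, 0.9672, -1.8687)

At (3/2, -1, -2): F = (-9.5000, -8.0000, 21.0000).
Jacobian J = [[y + 4·z, x, 4·x + 2·z], [0, -z + 2, -y], [2·y - 5·z, 2·x + 5·z, -5·x + 5·y]].
At the point, J = [[-9.0000, 1.5000, 2.0000], [0.0000, 4.0000, 1.0000], [8.0000, -7.0000, -12.5000]] (det J = 335.0000).
Solving J·Δ = −F gives Δ = (-0.6985, 1.9672, 0.1313).
Then the next iterate is (x, y, z)₁ = (0.8015, 0.9672, -1.8687).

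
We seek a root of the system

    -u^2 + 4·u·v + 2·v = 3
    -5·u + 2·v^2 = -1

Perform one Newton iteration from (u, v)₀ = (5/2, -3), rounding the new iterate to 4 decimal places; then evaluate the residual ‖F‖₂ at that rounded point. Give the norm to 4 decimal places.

At (5/2, -3): F = (-45.2500, 6.5000).
Jacobian J = [[-2·u + 4·v, 4·u + 2], [-5, 4·v]].
At the point, J = [[-17.0000, 12.0000], [-5.0000, -12.0000]] (det J = 264.0000).
Solving J·Δ = −F gives Δ = (-1.7614, 1.2756).
Then the next iterate is (u, v)₁ = (0.7386, -1.7244).
Re-evaluating at (0.7386, -1.7244): F = (-12.088897, 3.254111), so ‖F‖₂ = 12.5192.

12.5192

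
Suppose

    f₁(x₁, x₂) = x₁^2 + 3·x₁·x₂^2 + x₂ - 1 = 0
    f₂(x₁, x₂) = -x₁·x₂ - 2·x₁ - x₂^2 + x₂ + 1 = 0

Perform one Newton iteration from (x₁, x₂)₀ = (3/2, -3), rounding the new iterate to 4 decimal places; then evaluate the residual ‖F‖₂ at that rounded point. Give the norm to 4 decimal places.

9.6174

At (3/2, -3): F = (38.7500, -9.5000).
Jacobian J = [[2·x₁ + 3·x₂^2, 6·x₁·x₂ + 1], [-x₂ - 2, -x₁ - 2·x₂ + 1]].
At the point, J = [[30.0000, -26.0000], [1.0000, 5.5000]] (det J = 191.0000).
Solving J·Δ = −F gives Δ = (0.1774, 1.6950).
Then the next iterate is (x₁, x₂)₁ = (1.6774, -1.3050).
Re-evaluating at (1.6774, -1.3050): F = (9.078633, -3.173818), so ‖F‖₂ = 9.6174.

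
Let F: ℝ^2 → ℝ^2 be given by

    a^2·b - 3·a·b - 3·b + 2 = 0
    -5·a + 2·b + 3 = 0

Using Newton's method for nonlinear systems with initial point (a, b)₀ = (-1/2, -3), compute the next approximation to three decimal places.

At (-1/2, -3): F = (5.750, -0.500).
Jacobian J = [[2·a·b - 3·b, a^2 - 3·a - 3], [-5, 2]].
At the point, J = [[12.000, -1.250], [-5.000, 2.000]] (det J = 17.750).
Solving J·Δ = −F gives Δ = (-0.613, -1.282).
Then the next iterate is (a, b)₁ = (-1.113, -4.282).

(-1.113, -4.282)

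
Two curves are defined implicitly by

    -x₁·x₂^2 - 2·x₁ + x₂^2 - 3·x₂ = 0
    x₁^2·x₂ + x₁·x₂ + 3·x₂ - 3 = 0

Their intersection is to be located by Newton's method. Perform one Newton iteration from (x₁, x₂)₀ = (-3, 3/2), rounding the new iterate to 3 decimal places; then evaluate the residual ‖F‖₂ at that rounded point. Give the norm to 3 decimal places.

5.445

At (-3, 3/2): F = (10.500, 10.500).
Jacobian J = [[-x₂^2 - 2, -2·x₁·x₂ + 2·x₂ - 3], [2·x₁·x₂ + x₂, x₁^2 + x₁ + 3]].
At the point, J = [[-4.250, 9.000], [-7.500, 9.000]] (det J = 29.250).
Solving J·Δ = −F gives Δ = (0.000, -1.167).
Then the next iterate is (x₁, x₂)₁ = (-3.000, 0.333).
Re-evaluating at (-3.000, 0.333): F = (5.44456, -0.003), so ‖F‖₂ = 5.445.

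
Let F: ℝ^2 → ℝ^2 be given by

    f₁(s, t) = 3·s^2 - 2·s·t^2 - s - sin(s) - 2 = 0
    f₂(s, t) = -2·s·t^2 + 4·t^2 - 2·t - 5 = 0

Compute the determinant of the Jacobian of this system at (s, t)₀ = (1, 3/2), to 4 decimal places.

-27.1612

J = [[6·s - 2·t^2 - cos(s) - 1, -4·s·t], [-2·t^2, -4·s·t + 8·t - 2]].
At the point, J = [[-0.040302, -6.0000], [-4.5000, 4.0000]].
det J = -27.1612.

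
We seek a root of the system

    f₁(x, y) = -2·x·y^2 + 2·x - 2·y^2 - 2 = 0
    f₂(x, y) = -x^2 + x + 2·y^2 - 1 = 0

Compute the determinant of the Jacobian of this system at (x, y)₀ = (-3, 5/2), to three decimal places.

-245.000

J = [[-2·y^2 + 2, -4·x·y - 4·y], [-2·x + 1, 4·y]].
At the point, J = [[-10.500, 20.000], [7.000, 10.000]].
det J = -245.000.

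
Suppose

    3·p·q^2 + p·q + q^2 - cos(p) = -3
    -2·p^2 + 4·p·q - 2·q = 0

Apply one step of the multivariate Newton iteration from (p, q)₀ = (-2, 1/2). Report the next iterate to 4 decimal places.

(-0.4584, 0.7416)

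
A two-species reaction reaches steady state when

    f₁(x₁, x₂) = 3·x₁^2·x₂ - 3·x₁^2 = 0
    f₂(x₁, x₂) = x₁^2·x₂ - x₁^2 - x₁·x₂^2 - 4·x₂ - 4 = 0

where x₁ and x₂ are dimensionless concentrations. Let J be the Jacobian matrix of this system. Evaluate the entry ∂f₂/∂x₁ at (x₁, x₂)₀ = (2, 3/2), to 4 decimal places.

-0.2500

∂f₂/∂x₁ = 2·x₁·x₂ - 2·x₁ - x₂^2.
At (2, 3/2) this is -0.2500.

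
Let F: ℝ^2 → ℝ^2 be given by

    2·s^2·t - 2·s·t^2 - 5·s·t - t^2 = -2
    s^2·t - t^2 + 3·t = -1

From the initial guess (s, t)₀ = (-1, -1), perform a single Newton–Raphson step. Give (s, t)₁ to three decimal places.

At (-1, -1): F = (-4.000, -4.000).
Jacobian J = [[4·s·t - 2·t^2 - 5·t, 2·s^2 - 4·s·t - 5·s - 2·t], [2·s·t, s^2 - 2·t + 3]].
At the point, J = [[7.000, 5.000], [2.000, 6.000]] (det J = 32.000).
Solving J·Δ = −F gives Δ = (0.125, 0.625).
Then the next iterate is (s, t)₁ = (-0.875, -0.375).

(-0.875, -0.375)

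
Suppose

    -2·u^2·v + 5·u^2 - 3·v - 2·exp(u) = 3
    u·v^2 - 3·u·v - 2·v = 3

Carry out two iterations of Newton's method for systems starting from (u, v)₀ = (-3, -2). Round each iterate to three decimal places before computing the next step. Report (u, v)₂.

At (-3, -2): F = (83.90043, -29.000).
Jacobian J = [[-4·u·v + 10·u - 2·exp(u), -2·u^2 - 3], [v^2 - 3·v, 2·u·v - 3·u - 2]].
At the point, J = [[-54.09957, -21.000], [10.000, 19.000]] (det J = -817.89191).
Solving J·Δ = −F gives Δ = (1.204, 0.892).
Then the next iterate is (u, v)₁ = (-1.796, -1.108).
Round to (-1.796, -1.108) and repeat: F = (23.26812, -8.95879), J = [[-26.25179, -9.45123], [4.55166, 7.36794]].
Δ = (0.577, 0.860), so (u, v)₂ = (-1.219, -0.248).

(-1.219, -0.248)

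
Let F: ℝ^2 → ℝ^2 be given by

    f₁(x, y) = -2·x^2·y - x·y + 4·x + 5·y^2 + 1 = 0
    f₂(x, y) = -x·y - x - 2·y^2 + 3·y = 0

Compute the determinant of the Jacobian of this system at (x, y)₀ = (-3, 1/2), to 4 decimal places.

23.0000

J = [[-4·x·y - y + 4, -2·x^2 - x + 10·y], [-y - 1, -x - 4·y + 3]].
At the point, J = [[9.5000, -10.0000], [-1.5000, 4.0000]].
det J = 23.0000.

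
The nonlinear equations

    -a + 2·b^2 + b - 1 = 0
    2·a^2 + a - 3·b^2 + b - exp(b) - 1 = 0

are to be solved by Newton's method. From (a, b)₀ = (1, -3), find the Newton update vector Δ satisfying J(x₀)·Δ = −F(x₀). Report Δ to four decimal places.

At (1, -3): F = (13.0000, -28.049787).
Jacobian J = [[-1, 4·b + 1], [4·a + 1, -6·b - exp(b) + 1]].
At the point, J = [[-1.0000, -11.0000], [5.0000, 18.950213]] (det J = 36.049787).
Solving J·Δ = −F gives Δ = (1.7252, 1.0250).

(1.7252, 1.0250)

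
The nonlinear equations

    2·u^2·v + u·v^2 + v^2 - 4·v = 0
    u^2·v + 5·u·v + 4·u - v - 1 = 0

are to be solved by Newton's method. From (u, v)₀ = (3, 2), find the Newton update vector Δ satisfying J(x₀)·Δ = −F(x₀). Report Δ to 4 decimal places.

(-5.1324, 3.3235)

At (3, 2): F = (44.0000, 57.0000).
Jacobian J = [[4·u·v + v^2, 2·u^2 + 2·u·v + 2·v - 4], [2·u·v + 5·v + 4, u^2 + 5·u - 1]].
At the point, J = [[28.0000, 30.0000], [26.0000, 23.0000]] (det J = -136.0000).
Solving J·Δ = −F gives Δ = (-5.1324, 3.3235).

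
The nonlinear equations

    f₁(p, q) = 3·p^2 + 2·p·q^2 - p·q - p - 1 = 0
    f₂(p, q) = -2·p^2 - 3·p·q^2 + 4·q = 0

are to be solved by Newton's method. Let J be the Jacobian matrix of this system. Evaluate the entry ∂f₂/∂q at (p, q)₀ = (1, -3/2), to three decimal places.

13.000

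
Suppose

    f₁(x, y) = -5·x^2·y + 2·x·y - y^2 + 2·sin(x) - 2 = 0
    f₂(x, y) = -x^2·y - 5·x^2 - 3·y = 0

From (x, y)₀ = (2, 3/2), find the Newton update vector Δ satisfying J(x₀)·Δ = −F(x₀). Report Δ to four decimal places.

(-1.3186, 0.5404)

At (2, 3/2): F = (-26.431405, -30.5000).
Jacobian J = [[-10·x·y + 2·y + 2·cos(x), -5·x^2 + 2·x - 2·y], [-2·x·y - 10·x, -x^2 - 3]].
At the point, J = [[-27.832294, -19.0000], [-26.0000, -7.0000]] (det J = -299.173944).
Solving J·Δ = −F gives Δ = (-1.3186, 0.5404).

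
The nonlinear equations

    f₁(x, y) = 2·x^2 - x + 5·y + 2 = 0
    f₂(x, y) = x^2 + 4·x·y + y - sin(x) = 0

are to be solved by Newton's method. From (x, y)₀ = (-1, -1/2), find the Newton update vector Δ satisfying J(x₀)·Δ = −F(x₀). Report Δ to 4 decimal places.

At (-1, -1/2): F = (2.5000, 3.341471).
Jacobian J = [[4·x - 1, 5], [2·x + 4·y - cos(x), 4·x + 1]].
At the point, J = [[-5.0000, 5.0000], [-4.540302, -3.0000]] (det J = 37.701512).
Solving J·Δ = −F gives Δ = (0.6421, 0.1421).

(0.6421, 0.1421)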